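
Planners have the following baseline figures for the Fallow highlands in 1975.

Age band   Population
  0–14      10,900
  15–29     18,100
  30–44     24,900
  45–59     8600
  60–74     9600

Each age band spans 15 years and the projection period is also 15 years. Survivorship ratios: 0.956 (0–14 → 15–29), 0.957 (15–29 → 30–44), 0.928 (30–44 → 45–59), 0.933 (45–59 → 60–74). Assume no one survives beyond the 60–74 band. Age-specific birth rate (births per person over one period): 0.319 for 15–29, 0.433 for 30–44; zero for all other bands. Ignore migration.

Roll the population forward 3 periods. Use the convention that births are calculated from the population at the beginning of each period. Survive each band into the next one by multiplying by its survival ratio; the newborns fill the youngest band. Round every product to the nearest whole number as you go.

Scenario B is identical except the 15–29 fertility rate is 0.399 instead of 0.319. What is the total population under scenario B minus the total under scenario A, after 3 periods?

Period 1:
Births: 18100 * 0.319 = 5774  |  24900 * 0.433 = 10782 — total 16556
15–29: 10900 * 0.956 = 10420
30–44: 18100 * 0.957 = 17322
45–59: 24900 * 0.928 = 23107
60–74: 8600 * 0.933 = 8024
Population now: 0–14=16556, 15–29=10420, 30–44=17322, 45–59=23107, 60–74=8024
Period 2:
Births: 10420 * 0.319 = 3324  |  17322 * 0.433 = 7500 — total 10824
15–29: 16556 * 0.956 = 15828
30–44: 10420 * 0.957 = 9972
45–59: 17322 * 0.928 = 16075
60–74: 23107 * 0.933 = 21559
Population now: 0–14=10824, 15–29=15828, 30–44=9972, 45–59=16075, 60–74=21559
Period 3:
Births: 15828 * 0.319 = 5049  |  9972 * 0.433 = 4318 — total 9367
15–29: 10824 * 0.956 = 10348
30–44: 15828 * 0.957 = 15147
45–59: 9972 * 0.928 = 9254
60–74: 16075 * 0.933 = 14998
Population now: 0–14=9367, 15–29=10348, 30–44=15147, 45–59=9254, 60–74=14998
Scenario A total after 3 periods: 59114
Scenario B projection —
Period 1:
Births: 18100 * 0.399 = 7222  |  24900 * 0.433 = 10782 — total 18004
15–29: 10900 * 0.956 = 10420
30–44: 18100 * 0.957 = 17322
45–59: 24900 * 0.928 = 23107
60–74: 8600 * 0.933 = 8024
Population now: 0–14=18004, 15–29=10420, 30–44=17322, 45–59=23107, 60–74=8024
Period 2:
Births: 10420 * 0.399 = 4158  |  17322 * 0.433 = 7500 — total 11658
15–29: 18004 * 0.956 = 17212
30–44: 10420 * 0.957 = 9972
45–59: 17322 * 0.928 = 16075
60–74: 23107 * 0.933 = 21559
Population now: 0–14=11658, 15–29=17212, 30–44=9972, 45–59=16075, 60–74=21559
Period 3:
Births: 17212 * 0.399 = 6868  |  9972 * 0.433 = 4318 — total 11186
15–29: 11658 * 0.956 = 11145
30–44: 17212 * 0.957 = 16472
45–59: 9972 * 0.928 = 9254
60–74: 16075 * 0.933 = 14998
Population now: 0–14=11186, 15–29=11145, 30–44=16472, 45–59=9254, 60–74=14998
Scenario B total after 3 periods: 63055
Difference B − A = 63055 − 59114 = 3941

3941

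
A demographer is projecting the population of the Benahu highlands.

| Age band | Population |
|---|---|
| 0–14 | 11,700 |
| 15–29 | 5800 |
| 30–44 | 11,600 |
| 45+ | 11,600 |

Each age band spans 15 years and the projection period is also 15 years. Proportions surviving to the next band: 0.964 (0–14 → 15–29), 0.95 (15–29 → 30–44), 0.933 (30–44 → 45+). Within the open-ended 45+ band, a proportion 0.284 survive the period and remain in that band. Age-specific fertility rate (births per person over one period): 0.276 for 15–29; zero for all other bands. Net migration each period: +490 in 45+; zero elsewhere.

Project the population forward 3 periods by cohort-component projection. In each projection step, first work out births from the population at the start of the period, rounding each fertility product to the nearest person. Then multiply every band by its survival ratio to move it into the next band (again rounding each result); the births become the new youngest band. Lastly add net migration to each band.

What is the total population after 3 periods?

18157

Numbering the groups 1..4 from youngest to oldest:
Period 1:
Births: 5800 × 0.276 = 1601
Group 2: 11700 × 0.964 = 11279
Group 3: 5800 × 0.95 = 5510
Group 4: 11600 × 0.933 + 11600 × 0.284 = 10823 + 3294 = 14117
Net migration: Group 4 + 490 → 14607
→ [1601, 11279, 5510, 14607]
Period 2:
Births: 11279 × 0.276 = 3113
Group 2: 1601 × 0.964 = 1543
Group 3: 11279 × 0.95 = 10715
Group 4: 5510 × 0.933 + 14607 × 0.284 = 5141 + 4148 = 9289
Net migration: Group 4 + 490 → 9779
→ [3113, 1543, 10715, 9779]
Period 3:
Births: 1543 × 0.276 = 426
Group 2: 3113 × 0.964 = 3001
Group 3: 1543 × 0.95 = 1466
Group 4: 10715 × 0.933 + 9779 × 0.284 = 9997 + 2777 = 12774
Net migration: Group 4 + 490 → 13264
→ [426, 3001, 1466, 13264]
Total after period 3: 426 + 3001 + 1466 + 13264 = 18157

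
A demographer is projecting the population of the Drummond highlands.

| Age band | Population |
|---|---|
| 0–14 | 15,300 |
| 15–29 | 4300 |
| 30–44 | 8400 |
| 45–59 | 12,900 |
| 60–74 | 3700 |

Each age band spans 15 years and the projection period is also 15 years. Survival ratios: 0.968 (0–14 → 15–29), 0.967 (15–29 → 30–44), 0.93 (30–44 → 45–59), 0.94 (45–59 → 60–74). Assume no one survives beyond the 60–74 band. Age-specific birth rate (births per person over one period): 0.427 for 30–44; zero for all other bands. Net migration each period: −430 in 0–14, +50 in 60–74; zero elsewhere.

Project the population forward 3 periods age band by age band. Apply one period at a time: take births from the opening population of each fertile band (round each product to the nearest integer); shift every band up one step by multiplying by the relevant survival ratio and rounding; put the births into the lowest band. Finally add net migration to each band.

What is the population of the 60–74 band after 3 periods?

3685

[period 1]
Births: 8400 × 0.427 = 3587
15–29: 15300 × 0.968 = 14810
30–44: 4300 × 0.967 = 4158
45–59: 8400 × 0.93 = 7812
60–74: 12900 × 0.94 = 12126
Net migration: 0–14 − 430 → 3157; 60–74 + 50 → 12176
End of period: [3157, 14810, 4158, 7812, 12176]
[period 2]
Births: 4158 × 0.427 = 1775
15–29: 3157 × 0.968 = 3056
30–44: 14810 × 0.967 = 14321
45–59: 4158 × 0.93 = 3867
60–74: 7812 × 0.94 = 7343
Net migration: 0–14 − 430 → 1345; 60–74 + 50 → 7393
End of period: [1345, 3056, 14321, 3867, 7393]
[period 3]
Births: 14321 × 0.427 = 6115
15–29: 1345 × 0.968 = 1302
30–44: 3056 × 0.967 = 2955
45–59: 14321 × 0.93 = 13319
60–74: 3867 × 0.94 = 3635
Net migration: 0–14 − 430 → 5685; 60–74 + 50 → 3685
End of period: [5685, 1302, 2955, 13319, 3685]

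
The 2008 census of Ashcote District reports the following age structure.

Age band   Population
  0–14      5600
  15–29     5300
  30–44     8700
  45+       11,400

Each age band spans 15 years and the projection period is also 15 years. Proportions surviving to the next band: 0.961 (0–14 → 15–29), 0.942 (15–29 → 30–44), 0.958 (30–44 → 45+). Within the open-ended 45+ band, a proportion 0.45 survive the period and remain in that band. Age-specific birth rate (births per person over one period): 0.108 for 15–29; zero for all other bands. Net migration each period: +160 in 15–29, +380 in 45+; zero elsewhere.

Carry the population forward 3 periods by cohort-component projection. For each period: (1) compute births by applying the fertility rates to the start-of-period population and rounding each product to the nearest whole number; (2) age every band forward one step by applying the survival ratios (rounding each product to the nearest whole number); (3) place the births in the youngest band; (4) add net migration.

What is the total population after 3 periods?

[period 1]
Births: 5300 × 0.108 = 572
15–29: 5600 × 0.961 = 5382
30–44: 5300 × 0.942 = 4993
45+: 8700 × 0.958 + 11400 × 0.45 = 8335 + 5130 = 13465
Net migration: 15–29 + 160 → 5542; 45+ + 380 → 13845
Giving 572 / 5542 / 4993 / 13845.
[period 2]
Births: 5542 × 0.108 = 599
15–29: 572 × 0.961 = 550
30–44: 5542 × 0.942 = 5221
45+: 4993 × 0.958 + 13845 × 0.45 = 4783 + 6230 = 11013
Net migration: 15–29 + 160 → 710; 45+ + 380 → 11393
Giving 599 / 710 / 5221 / 11393.
[period 3]
Births: 710 × 0.108 = 77
15–29: 599 × 0.961 = 576
30–44: 710 × 0.942 = 669
45+: 5221 × 0.958 + 11393 × 0.45 = 5002 + 5127 = 10129
Net migration: 15–29 + 160 → 736; 45+ + 380 → 10509
Giving 77 / 736 / 669 / 10509.
Total after period 3: 77 + 736 + 669 + 10509 = 11991

11991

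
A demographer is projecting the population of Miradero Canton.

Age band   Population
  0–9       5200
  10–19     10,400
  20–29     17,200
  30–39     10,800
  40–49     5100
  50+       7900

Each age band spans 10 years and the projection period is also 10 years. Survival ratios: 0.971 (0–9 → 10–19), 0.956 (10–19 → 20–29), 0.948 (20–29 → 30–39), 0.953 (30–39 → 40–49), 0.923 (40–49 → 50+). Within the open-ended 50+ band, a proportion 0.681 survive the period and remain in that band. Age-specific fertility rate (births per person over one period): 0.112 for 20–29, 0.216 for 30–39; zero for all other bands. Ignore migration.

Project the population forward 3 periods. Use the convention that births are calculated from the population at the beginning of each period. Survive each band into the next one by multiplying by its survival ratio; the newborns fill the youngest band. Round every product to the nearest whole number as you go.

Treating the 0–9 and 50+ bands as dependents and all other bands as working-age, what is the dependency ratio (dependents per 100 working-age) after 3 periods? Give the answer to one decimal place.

Numbering the bands 1..6 from youngest to oldest:
[period 1]
Births: 17200 × 0.112 = 1926 ; 10800 × 0.216 = 2333 ⇒ total 4259
Band 2: 5200 × 0.971 = 5049
Band 3: 10400 × 0.956 = 9942
Band 4: 17200 × 0.948 = 16306
Band 5: 10800 × 0.953 = 10292
Band 6: 5100 × 0.923 + 7900 × 0.681 = 4707 + 5380 = 10087
End of period: [4259, 5049, 9942, 16306, 10292, 10087]
[period 2]
Births: 9942 × 0.112 = 1114 ; 16306 × 0.216 = 3522 ⇒ total 4636
Band 2: 4259 × 0.971 = 4135
Band 3: 5049 × 0.956 = 4827
Band 4: 9942 × 0.948 = 9425
Band 5: 16306 × 0.953 = 15540
Band 6: 10292 × 0.923 + 10087 × 0.681 = 9500 + 6869 = 16369
End of period: [4636, 4135, 4827, 9425, 15540, 16369]
[period 3]
Births: 4827 × 0.112 = 541 ; 9425 × 0.216 = 2036 ⇒ total 2577
Band 2: 4636 × 0.971 = 4502
Band 3: 4135 × 0.956 = 3953
Band 4: 4827 × 0.948 = 4576
Band 5: 9425 × 0.953 = 8982
Band 6: 15540 × 0.923 + 16369 × 0.681 = 14343 + 11147 = 25490
End of period: [2577, 4502, 3953, 4576, 8982, 25490]
Dependents (band 0–9 + band 50+) = 2577 + 25490 = 28067; working-age = 22013; ratio = 28067/22013 × 100 = 127.5

127.5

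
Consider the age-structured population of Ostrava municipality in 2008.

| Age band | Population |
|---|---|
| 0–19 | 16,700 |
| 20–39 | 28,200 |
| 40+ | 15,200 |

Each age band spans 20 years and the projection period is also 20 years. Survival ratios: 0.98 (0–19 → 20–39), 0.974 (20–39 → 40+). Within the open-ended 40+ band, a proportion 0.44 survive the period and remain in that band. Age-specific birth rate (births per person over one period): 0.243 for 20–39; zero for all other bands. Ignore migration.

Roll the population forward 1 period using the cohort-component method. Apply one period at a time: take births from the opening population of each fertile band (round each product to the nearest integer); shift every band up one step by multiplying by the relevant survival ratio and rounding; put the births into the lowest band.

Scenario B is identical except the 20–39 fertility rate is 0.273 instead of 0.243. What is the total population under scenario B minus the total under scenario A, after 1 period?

846

Period 1:
Births: 28200 × 0.243 = 6853
20–39: 16700 × 0.98 = 16366
40+: 28200 × 0.974 + 15200 × 0.44 = 27467 + 6688 = 34155
→ [6853, 16366, 34155]
Scenario A total after 1 period: 57374
Scenario B projection —
Period 1:
Births: 28200 × 0.273 = 7699
20–39: 16700 × 0.98 = 16366
40+: 28200 × 0.974 + 15200 × 0.44 = 27467 + 6688 = 34155
→ [7699, 16366, 34155]
Scenario B total after 1 period: 58220
Difference B − A = 58220 − 57374 = 846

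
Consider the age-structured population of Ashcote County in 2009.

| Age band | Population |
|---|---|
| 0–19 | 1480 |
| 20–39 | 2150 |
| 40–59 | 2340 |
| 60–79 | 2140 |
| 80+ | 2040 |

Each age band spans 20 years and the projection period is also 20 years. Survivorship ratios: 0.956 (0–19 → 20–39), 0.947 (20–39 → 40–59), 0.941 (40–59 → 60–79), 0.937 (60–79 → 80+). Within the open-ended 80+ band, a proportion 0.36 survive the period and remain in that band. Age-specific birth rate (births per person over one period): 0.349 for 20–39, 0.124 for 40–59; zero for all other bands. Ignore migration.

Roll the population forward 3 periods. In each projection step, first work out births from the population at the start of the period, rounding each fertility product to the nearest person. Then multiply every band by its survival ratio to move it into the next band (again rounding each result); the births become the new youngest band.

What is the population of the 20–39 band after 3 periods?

713

Call the bands 1 to 5, youngest first.
[period 1]
Births: 2150 × 0.349 = 750, 2340 × 0.124 = 290 → total 1040
Band 2: 1480 × 0.956 = 1415
Band 3: 2150 × 0.947 = 2036
Band 4: 2340 × 0.941 = 2202
Band 5: 2140 × 0.937 + 2040 × 0.36 = 2005 + 734 = 2739
End of period: [1040, 1415, 2036, 2202, 2739]
[period 2]
Births: 1415 × 0.349 = 494, 2036 × 0.124 = 252 → total 746
Band 2: 1040 × 0.956 = 994
Band 3: 1415 × 0.947 = 1340
Band 4: 2036 × 0.941 = 1916
Band 5: 2202 × 0.937 + 2739 × 0.36 = 2063 + 986 = 3049
End of period: [746, 994, 1340, 1916, 3049]
[period 3]
Births: 994 × 0.349 = 347, 1340 × 0.124 = 166 → total 513
Band 2: 746 × 0.956 = 713
Band 3: 994 × 0.947 = 941
Band 4: 1340 × 0.941 = 1261
Band 5: 1916 × 0.937 + 3049 × 0.36 = 1795 + 1098 = 2893
End of period: [513, 713, 941, 1261, 2893]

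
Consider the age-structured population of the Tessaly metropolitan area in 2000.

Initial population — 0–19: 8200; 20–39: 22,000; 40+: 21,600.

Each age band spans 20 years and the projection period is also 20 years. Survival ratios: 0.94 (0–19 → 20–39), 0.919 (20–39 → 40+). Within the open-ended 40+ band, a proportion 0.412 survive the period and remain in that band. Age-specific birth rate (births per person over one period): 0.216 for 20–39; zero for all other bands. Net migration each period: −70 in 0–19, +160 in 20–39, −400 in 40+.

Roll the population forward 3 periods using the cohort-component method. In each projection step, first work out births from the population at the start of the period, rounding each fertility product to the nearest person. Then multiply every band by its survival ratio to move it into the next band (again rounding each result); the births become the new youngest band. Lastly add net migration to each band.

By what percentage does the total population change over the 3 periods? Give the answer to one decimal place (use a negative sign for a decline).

-72.8

[period 1]
Births: 22000 × 0.216 = 4752
20–39: 8200 × 0.94 = 7708
40+: 22000 × 0.919 + 21600 × 0.412 = 20218 + 8899 = 29117
Net migration: 0–19 − 70 → 4682; 20–39 + 160 → 7868; 40+ − 400 → 28717
End of period: [4682, 7868, 28717]
[period 2]
Births: 7868 × 0.216 = 1699
20–39: 4682 × 0.94 = 4401
40+: 7868 × 0.919 + 28717 × 0.412 = 7231 + 11831 = 19062
Net migration: 0–19 − 70 → 1629; 20–39 + 160 → 4561; 40+ − 400 → 18662
End of period: [1629, 4561, 18662]
[period 3]
Births: 4561 × 0.216 = 985
20–39: 1629 × 0.94 = 1531
40+: 4561 × 0.919 + 18662 × 0.412 = 4192 + 7689 = 11881
Net migration: 0–19 − 70 → 915; 20–39 + 160 → 1691; 40+ − 400 → 11481
End of period: [915, 1691, 11481]
Total: 51800 → 14087; change = -37713; percentage change = -72.8%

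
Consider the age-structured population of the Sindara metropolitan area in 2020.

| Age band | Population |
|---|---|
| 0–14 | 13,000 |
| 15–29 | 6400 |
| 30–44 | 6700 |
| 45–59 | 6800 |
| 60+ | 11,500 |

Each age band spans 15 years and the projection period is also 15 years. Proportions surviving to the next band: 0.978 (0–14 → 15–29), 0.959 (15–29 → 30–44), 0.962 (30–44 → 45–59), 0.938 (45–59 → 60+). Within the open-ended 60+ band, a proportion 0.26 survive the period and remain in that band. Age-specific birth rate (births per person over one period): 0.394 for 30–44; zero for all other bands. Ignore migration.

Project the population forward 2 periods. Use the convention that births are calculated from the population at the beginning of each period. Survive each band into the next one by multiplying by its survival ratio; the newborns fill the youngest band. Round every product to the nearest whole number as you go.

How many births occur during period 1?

Numbering the groups 1..5 from youngest to oldest:
[period 1]
Births: 6700 × 0.394 = 2640
Group 2: 13000 × 0.978 = 12714
Group 3: 6400 × 0.959 = 6138
Group 4: 6700 × 0.962 = 6445
Group 5: 6800 × 0.938 + 11500 × 0.26 = 6378 + 2990 = 9368
→ [2640, 12714, 6138, 6445, 9368]

2640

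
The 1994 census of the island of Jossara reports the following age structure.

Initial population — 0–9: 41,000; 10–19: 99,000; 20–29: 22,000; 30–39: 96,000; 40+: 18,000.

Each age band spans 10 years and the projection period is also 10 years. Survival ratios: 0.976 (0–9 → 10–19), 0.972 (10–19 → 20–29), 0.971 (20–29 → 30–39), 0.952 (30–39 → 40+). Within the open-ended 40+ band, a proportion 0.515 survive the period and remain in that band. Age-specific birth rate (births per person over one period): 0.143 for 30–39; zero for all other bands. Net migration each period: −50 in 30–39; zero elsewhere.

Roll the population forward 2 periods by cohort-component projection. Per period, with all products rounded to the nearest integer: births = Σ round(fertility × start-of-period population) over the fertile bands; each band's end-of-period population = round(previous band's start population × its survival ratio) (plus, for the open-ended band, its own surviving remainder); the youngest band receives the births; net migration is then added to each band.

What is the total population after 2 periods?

[period 1]
Births: 96000 * 0.143 = 13728
10–19: 41000 * 0.976 = 40016
20–29: 99000 * 0.972 = 96228
30–39: 22000 * 0.971 = 21362
40+: 96000 * 0.952 + 18000 * 0.515 = 91392 + 9270 = 100662
Net migration: 30–39 − 50 → 21312
Giving 13728 / 40016 / 96228 / 21312 / 100662.
[period 2]
Births: 21312 * 0.143 = 3048
10–19: 13728 * 0.976 = 13399
20–29: 40016 * 0.972 = 38896
30–39: 96228 * 0.971 = 93437
40+: 21312 * 0.952 + 100662 * 0.515 = 20289 + 51841 = 72130
Net migration: 30–39 − 50 → 93387
Giving 3048 / 13399 / 38896 / 93387 / 72130.
Total after period 2: 3048 + 13399 + 38896 + 93387 + 72130 = 220860

220860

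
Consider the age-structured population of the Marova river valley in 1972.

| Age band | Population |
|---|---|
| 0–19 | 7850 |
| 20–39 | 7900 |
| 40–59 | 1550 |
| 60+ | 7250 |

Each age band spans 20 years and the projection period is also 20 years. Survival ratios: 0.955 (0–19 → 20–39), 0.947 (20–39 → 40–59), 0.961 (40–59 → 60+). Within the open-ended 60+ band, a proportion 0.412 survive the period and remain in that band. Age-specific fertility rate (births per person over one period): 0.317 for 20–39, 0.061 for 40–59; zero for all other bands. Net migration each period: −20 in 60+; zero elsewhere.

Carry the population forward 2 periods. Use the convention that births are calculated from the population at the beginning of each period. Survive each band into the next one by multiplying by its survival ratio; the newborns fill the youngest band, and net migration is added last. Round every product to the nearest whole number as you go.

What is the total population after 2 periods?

Call the bands 1 to 4, youngest first.
— Period 1 —
Births: 7900 * 0.317 = 2504  |  1550 * 0.061 = 95 → total 2599
Band 2: 7850 * 0.955 = 7497
Band 3: 7900 * 0.947 = 7481
Band 4: 1550 * 0.961 + 7250 * 0.412 = 1490 + 2987 = 4477
Net migration: Band 4 − 20 → 4457
End of period: [2599, 7497, 7481, 4457]
— Period 2 —
Births: 7497 * 0.317 = 2377  |  7481 * 0.061 = 456 → total 2833
Band 2: 2599 * 0.955 = 2482
Band 3: 7497 * 0.947 = 7100
Band 4: 7481 * 0.961 + 4457 * 0.412 = 7189 + 1836 = 9025
Net migration: Band 4 − 20 → 9005
End of period: [2833, 2482, 7100, 9005]
Total after period 2: 2833 + 2482 + 7100 + 9005 = 21420

21420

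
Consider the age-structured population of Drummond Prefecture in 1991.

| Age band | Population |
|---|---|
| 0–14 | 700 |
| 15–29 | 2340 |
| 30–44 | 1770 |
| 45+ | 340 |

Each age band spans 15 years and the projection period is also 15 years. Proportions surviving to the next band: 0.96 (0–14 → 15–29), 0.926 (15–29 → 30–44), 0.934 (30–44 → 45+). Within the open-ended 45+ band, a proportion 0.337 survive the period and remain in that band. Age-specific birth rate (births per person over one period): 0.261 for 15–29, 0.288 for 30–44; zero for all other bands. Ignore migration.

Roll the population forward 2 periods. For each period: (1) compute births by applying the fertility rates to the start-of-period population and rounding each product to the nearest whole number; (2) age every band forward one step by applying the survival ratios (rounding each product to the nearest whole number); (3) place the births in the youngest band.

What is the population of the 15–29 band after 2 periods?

1076

(Bands numbered youngest = 1 to oldest = 4.)
[period 1]
Births: 2340 * 0.261 = 611 ; 1770 * 0.288 = 510 → 1121
Band 2: 700 * 0.96 = 672
Band 3: 2340 * 0.926 = 2167
Band 4: 1770 * 0.934 + 340 * 0.337 = 1653 + 115 = 1768
Population now: 0–14=1121, 15–29=672, 30–44=2167, 45+=1768
[period 2]
Births: 672 * 0.261 = 175 ; 2167 * 0.288 = 624 → 799
Band 2: 1121 * 0.96 = 1076
Band 3: 672 * 0.926 = 622
Band 4: 2167 * 0.934 + 1768 * 0.337 = 2024 + 596 = 2620
Population now: 0–14=799, 15–29=1076, 30–44=622, 45+=2620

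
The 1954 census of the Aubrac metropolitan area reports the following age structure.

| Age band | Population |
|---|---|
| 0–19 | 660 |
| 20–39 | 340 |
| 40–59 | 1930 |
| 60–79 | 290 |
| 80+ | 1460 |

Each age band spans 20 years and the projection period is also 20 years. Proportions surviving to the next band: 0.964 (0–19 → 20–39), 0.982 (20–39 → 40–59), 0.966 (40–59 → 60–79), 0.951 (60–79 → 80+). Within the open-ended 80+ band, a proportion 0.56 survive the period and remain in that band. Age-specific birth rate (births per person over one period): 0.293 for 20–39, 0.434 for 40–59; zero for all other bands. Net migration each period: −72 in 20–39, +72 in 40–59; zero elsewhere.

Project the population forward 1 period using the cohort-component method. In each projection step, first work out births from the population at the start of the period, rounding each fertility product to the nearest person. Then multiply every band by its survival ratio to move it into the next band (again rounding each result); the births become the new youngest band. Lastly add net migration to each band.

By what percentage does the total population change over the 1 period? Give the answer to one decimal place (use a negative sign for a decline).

4.0

Period 1.
Births: 340 * 0.293 = 100  |  1930 * 0.434 = 838 → total 938
20–39: 660 * 0.964 = 636
40–59: 340 * 0.982 = 334
60–79: 1930 * 0.966 = 1864
80+: 290 * 0.951 + 1460 * 0.56 = 276 + 818 = 1094
Net migration: 20–39 − 72 → 564; 40–59 + 72 → 406
Population now: 0–19=938, 20–39=564, 40–59=406, 60–79=1864, 80+=1094
Total: 4680 → 4866; change = 186; percentage change = 4.0%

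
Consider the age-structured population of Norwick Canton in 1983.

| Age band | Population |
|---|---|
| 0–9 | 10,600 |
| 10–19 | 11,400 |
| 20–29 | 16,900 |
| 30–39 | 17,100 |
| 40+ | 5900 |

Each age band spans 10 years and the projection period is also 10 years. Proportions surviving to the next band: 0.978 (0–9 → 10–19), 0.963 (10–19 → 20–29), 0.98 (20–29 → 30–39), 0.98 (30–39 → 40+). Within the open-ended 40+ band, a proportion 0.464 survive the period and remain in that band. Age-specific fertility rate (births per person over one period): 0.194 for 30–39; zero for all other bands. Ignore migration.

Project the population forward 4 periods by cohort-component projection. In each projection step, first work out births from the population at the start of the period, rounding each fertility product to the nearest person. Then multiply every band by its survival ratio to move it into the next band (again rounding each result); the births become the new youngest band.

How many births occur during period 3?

2087

Let group 1 be 0–9 through group 5 = 40+.
Period 1.
Births: 17100 × 0.194 = 3317
Group 2: 10600 × 0.978 = 10367
Group 3: 11400 × 0.963 = 10978
Group 4: 16900 × 0.98 = 16562
Group 5: 17100 × 0.98 + 5900 × 0.464 = 16758 + 2738 = 19496
Population now: 0–9=3317, 10–19=10367, 20–29=10978, 30–39=16562, 40+=19496
Period 2.
Births: 16562 × 0.194 = 3213
Group 2: 3317 × 0.978 = 3244
Group 3: 10367 × 0.963 = 9983
Group 4: 10978 × 0.98 = 10758
Group 5: 16562 × 0.98 + 19496 × 0.464 = 16231 + 9046 = 25277
Population now: 0–9=3213, 10–19=3244, 20–29=9983, 30–39=10758, 40+=25277
Period 3.
Births: 10758 × 0.194 = 2087
Group 2: 3213 × 0.978 = 3142
Group 3: 3244 × 0.963 = 3124
Group 4: 9983 × 0.98 = 9783
Group 5: 10758 × 0.98 + 25277 × 0.464 = 10543 + 11729 = 22272
Population now: 0–9=2087, 10–19=3142, 20–29=3124, 30–39=9783, 40+=22272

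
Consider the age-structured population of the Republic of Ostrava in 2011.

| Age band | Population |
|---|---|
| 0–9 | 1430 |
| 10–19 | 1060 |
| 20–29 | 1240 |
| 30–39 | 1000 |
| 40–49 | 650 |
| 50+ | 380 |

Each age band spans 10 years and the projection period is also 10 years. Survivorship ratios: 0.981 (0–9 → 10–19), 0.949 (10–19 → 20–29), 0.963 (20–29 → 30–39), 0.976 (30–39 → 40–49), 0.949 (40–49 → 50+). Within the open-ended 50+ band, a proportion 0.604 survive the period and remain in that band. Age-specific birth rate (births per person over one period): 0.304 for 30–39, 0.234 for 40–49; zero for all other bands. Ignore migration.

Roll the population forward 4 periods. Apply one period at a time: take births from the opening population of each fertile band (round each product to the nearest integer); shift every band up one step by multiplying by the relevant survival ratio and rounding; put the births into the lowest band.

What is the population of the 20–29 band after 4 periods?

Let group 1 be 0–9 through group 6 = 50+.
Period 1:
Births: 1000 × 0.304 = 304, 650 × 0.234 = 152 → total 456
Group 2: 1430 × 0.981 = 1403
Group 3: 1060 × 0.949 = 1006
Group 4: 1240 × 0.963 = 1194
Group 5: 1000 × 0.976 = 976
Group 6: 650 × 0.949 + 380 × 0.604 = 617 + 230 = 847
Population now: 0–9=456, 10–19=1403, 20–29=1006, 30–39=1194, 40–49=976, 50+=847
Period 2:
Births: 1194 × 0.304 = 363, 976 × 0.234 = 228 → total 591
Group 2: 456 × 0.981 = 447
Group 3: 1403 × 0.949 = 1331
Group 4: 1006 × 0.963 = 969
Group 5: 1194 × 0.976 = 1165
Group 6: 976 × 0.949 + 847 × 0.604 = 926 + 512 = 1438
Population now: 0–9=591, 10–19=447, 20–29=1331, 30–39=969, 40–49=1165, 50+=1438
Period 3:
Births: 969 × 0.304 = 295, 1165 × 0.234 = 273 → total 568
Group 2: 591 × 0.981 = 580
Group 3: 447 × 0.949 = 424
Group 4: 1331 × 0.963 = 1282
Group 5: 969 × 0.976 = 946
Group 6: 1165 × 0.949 + 1438 × 0.604 = 1106 + 869 = 1975
Population now: 0–9=568, 10–19=580, 20–29=424, 30–39=1282, 40–49=946, 50+=1975
Period 4:
Births: 1282 × 0.304 = 390, 946 × 0.234 = 221 → total 611
Group 2: 568 × 0.981 = 557
Group 3: 580 × 0.949 = 550
Group 4: 424 × 0.963 = 408
Group 5: 1282 × 0.976 = 1251
Group 6: 946 × 0.949 + 1975 × 0.604 = 898 + 1193 = 2091
Population now: 0–9=611, 10–19=557, 20–29=550, 30–39=408, 40–49=1251, 50+=2091

550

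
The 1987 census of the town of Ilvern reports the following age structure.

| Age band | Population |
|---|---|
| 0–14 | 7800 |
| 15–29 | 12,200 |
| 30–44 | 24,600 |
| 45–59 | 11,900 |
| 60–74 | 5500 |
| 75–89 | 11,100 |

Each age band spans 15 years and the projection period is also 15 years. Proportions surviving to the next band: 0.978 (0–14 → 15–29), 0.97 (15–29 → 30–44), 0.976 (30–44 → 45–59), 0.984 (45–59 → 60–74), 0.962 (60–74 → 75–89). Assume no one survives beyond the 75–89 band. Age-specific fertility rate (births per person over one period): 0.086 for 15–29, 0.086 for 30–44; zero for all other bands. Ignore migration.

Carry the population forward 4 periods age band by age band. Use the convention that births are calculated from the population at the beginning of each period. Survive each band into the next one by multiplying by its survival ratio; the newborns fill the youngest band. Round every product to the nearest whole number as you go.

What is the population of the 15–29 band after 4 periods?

882

Call the bands 1 to 6, youngest first.
[period 1]
Births: 12200 × 0.086 = 1049, 24600 × 0.086 = 2116 ⇒ total 3165
Band 2: 7800 × 0.978 = 7628
Band 3: 12200 × 0.97 = 11834
Band 4: 24600 × 0.976 = 24010
Band 5: 11900 × 0.984 = 11710
Band 6: 5500 × 0.962 = 5291
Population now: 0–14=3165, 15–29=7628, 30–44=11834, 45–59=24010, 60–74=11710, 75–89=5291
[period 2]
Births: 7628 × 0.086 = 656, 11834 × 0.086 = 1018 ⇒ total 1674
Band 2: 3165 × 0.978 = 3095
Band 3: 7628 × 0.97 = 7399
Band 4: 11834 × 0.976 = 11550
Band 5: 24010 × 0.984 = 23626
Band 6: 11710 × 0.962 = 11265
Population now: 0–14=1674, 15–29=3095, 30–44=7399, 45–59=11550, 60–74=23626, 75–89=11265
[period 3]
Births: 3095 × 0.086 = 266, 7399 × 0.086 = 636 ⇒ total 902
Band 2: 1674 × 0.978 = 1637
Band 3: 3095 × 0.97 = 3002
Band 4: 7399 × 0.976 = 7221
Band 5: 11550 × 0.984 = 11365
Band 6: 23626 × 0.962 = 22728
Population now: 0–14=902, 15–29=1637, 30–44=3002, 45–59=7221, 60–74=11365, 75–89=22728
[period 4]
Births: 1637 × 0.086 = 141, 3002 × 0.086 = 258 ⇒ total 399
Band 2: 902 × 0.978 = 882
Band 3: 1637 × 0.97 = 1588
Band 4: 3002 × 0.976 = 2930
Band 5: 7221 × 0.984 = 7105
Band 6: 11365 × 0.962 = 10933
Population now: 0–14=399, 15–29=882, 30–44=1588, 45–59=2930, 60–74=7105, 75–89=10933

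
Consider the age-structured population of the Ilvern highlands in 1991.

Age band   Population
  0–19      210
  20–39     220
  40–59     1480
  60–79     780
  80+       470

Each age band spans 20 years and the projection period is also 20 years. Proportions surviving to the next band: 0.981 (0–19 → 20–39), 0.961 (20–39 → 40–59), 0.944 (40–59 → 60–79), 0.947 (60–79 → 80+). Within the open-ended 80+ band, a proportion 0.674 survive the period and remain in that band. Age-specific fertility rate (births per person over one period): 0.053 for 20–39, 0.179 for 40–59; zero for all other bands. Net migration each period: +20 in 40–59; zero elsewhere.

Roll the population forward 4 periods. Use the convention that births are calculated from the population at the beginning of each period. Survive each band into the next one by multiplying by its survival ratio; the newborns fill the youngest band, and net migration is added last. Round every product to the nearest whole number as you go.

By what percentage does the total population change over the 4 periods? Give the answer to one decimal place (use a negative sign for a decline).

[period 1]
Births: 220 × 0.053 = 12, 1480 × 0.179 = 265 ⇒ total 277
20–39: 210 × 0.981 = 206
40–59: 220 × 0.961 = 211
60–79: 1480 × 0.944 = 1397
80+: 780 × 0.947 + 470 × 0.674 = 739 + 317 = 1056
Net migration: 40–59 + 20 → 231
End of period: [277, 206, 231, 1397, 1056]
[period 2]
Births: 206 × 0.053 = 11, 231 × 0.179 = 41 ⇒ total 52
20–39: 277 × 0.981 = 272
40–59: 206 × 0.961 = 198
60–79: 231 × 0.944 = 218
80+: 1397 × 0.947 + 1056 × 0.674 = 1323 + 712 = 2035
Net migration: 40–59 + 20 → 218
End of period: [52, 272, 218, 218, 2035]
[period 3]
Births: 272 × 0.053 = 14, 218 × 0.179 = 39 ⇒ total 53
20–39: 52 × 0.981 = 51
40–59: 272 × 0.961 = 261
60–79: 218 × 0.944 = 206
80+: 218 × 0.947 + 2035 × 0.674 = 206 + 1372 = 1578
Net migration: 40–59 + 20 → 281
End of period: [53, 51, 281, 206, 1578]
[period 4]
Births: 51 × 0.053 = 3, 281 × 0.179 = 50 ⇒ total 53
20–39: 53 × 0.981 = 52
40–59: 51 × 0.961 = 49
60–79: 281 × 0.944 = 265
80+: 206 × 0.947 + 1578 × 0.674 = 195 + 1064 = 1259
Net migration: 40–59 + 20 → 69
End of period: [53, 52, 69, 265, 1259]
Total: 3160 → 1698; change = -1462; percentage change = -46.3%

-46.3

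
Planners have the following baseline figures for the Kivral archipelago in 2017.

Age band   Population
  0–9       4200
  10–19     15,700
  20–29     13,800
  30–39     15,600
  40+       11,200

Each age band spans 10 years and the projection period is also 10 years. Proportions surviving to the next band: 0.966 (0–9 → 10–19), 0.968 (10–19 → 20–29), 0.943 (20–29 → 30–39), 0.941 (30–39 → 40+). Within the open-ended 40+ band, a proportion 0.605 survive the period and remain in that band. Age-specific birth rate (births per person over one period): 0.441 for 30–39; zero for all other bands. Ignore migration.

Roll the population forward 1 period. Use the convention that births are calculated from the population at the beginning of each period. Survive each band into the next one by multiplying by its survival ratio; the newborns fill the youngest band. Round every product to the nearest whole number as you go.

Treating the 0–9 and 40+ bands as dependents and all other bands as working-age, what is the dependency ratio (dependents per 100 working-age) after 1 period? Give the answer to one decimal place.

87.8

After projecting period 1:
Births: 15600 * 0.441 = 6880
10–19: 4200 * 0.966 = 4057
20–29: 15700 * 0.968 = 15198
30–39: 13800 * 0.943 = 13013
40+: 15600 * 0.941 + 11200 * 0.605 = 14680 + 6776 = 21456
End of period: [6880, 4057, 15198, 13013, 21456]
Dependents (band 0–9 + band 40+) = 6880 + 21456 = 28336; working-age = 32268; ratio = 28336/32268 × 100 = 87.8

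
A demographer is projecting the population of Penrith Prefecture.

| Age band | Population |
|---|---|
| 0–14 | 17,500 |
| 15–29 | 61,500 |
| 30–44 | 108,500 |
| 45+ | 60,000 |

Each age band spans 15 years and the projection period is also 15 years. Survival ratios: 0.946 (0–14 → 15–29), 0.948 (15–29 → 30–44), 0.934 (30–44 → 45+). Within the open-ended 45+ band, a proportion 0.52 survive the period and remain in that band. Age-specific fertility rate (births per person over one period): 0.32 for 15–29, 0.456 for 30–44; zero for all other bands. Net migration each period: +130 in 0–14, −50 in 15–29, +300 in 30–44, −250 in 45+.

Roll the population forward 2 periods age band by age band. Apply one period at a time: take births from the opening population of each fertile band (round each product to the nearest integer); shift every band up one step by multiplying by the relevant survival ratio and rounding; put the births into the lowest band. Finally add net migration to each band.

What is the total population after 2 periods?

236851

Call the bands 1 to 4, youngest first.
[period 1]
Births: 61500 × 0.32 = 19680  |  108500 × 0.456 = 49476 — total 69156
Band 2: 17500 × 0.946 = 16555
Band 3: 61500 × 0.948 = 58302
Band 4: 108500 × 0.934 + 60000 × 0.52 = 101339 + 31200 = 132539
Net migration: Band 1 + 130 → 69286; Band 2 − 50 → 16505; Band 3 + 300 → 58602; Band 4 − 250 → 132289
Giving 69286 / 16505 / 58602 / 132289.
[period 2]
Births: 16505 × 0.32 = 5282  |  58602 × 0.456 = 26723 — total 32005
Band 2: 69286 × 0.946 = 65545
Band 3: 16505 × 0.948 = 15647
Band 4: 58602 × 0.934 + 132289 × 0.52 = 54734 + 68790 = 123524
Net migration: Band 1 + 130 → 32135; Band 2 − 50 → 65495; Band 3 + 300 → 15947; Band 4 − 250 → 123274
Giving 32135 / 65495 / 15947 / 123274.
Total after period 2: 32135 + 65495 + 15947 + 123274 = 236851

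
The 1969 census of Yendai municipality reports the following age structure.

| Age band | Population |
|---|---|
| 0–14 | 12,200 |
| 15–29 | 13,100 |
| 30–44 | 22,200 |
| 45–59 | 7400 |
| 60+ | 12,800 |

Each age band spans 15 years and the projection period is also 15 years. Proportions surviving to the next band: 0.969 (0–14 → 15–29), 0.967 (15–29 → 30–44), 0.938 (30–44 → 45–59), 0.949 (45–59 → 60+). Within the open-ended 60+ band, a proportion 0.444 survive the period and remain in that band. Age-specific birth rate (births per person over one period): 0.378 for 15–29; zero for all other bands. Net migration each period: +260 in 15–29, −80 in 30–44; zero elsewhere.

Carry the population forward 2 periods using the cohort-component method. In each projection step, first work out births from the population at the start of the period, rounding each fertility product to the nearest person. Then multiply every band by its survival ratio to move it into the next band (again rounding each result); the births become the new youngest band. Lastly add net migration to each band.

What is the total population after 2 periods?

58439

Call the groups 1 to 5, youngest first.
— Period 1 —
Births: 13100 × 0.378 = 4952
Group 2: 12200 × 0.969 = 11822
Group 3: 13100 × 0.967 = 12668
Group 4: 22200 × 0.938 = 20824
Group 5: 7400 × 0.949 + 12800 × 0.444 = 7023 + 5683 = 12706
Net migration: Group 2 + 260 → 12082; Group 3 − 80 → 12588
End of period: [4952, 12082, 12588, 20824, 12706]
— Period 2 —
Births: 12082 × 0.378 = 4567
Group 2: 4952 × 0.969 = 4798
Group 3: 12082 × 0.967 = 11683
Group 4: 12588 × 0.938 = 11808
Group 5: 20824 × 0.949 + 12706 × 0.444 = 19762 + 5641 = 25403
Net migration: Group 2 + 260 → 5058; Group 3 − 80 → 11603
End of period: [4567, 5058, 11603, 11808, 25403]
Total after period 2: 4567 + 5058 + 11603 + 11808 + 25403 = 58439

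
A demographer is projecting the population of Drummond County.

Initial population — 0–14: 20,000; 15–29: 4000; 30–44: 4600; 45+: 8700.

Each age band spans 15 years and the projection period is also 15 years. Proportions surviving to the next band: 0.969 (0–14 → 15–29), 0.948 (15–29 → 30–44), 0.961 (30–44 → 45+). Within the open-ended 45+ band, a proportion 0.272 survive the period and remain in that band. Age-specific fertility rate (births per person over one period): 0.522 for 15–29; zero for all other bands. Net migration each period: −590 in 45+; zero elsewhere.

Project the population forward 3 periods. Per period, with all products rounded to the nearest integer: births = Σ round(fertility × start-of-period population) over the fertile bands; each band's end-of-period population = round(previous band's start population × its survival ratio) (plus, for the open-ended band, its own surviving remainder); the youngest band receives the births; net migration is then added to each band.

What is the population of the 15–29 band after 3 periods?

Let band 1 be 0–14 through band 4 = 45+.
Period 1.
Births: 4000 * 0.522 = 2088
Band 2: 20000 * 0.969 = 19380
Band 3: 4000 * 0.948 = 3792
Band 4: 4600 * 0.961 + 8700 * 0.272 = 4421 + 2366 = 6787
Net migration: Band 4 − 590 → 6197
Population now: 0–14=2088, 15–29=19380, 30–44=3792, 45+=6197
Period 2.
Births: 19380 * 0.522 = 10116
Band 2: 2088 * 0.969 = 2023
Band 3: 19380 * 0.948 = 18372
Band 4: 3792 * 0.961 + 6197 * 0.272 = 3644 + 1686 = 5330
Net migration: Band 4 − 590 → 4740
Population now: 0–14=10116, 15–29=2023, 30–44=18372, 45+=4740
Period 3.
Births: 2023 * 0.522 = 1056
Band 2: 10116 * 0.969 = 9802
Band 3: 2023 * 0.948 = 1918
Band 4: 18372 * 0.961 + 4740 * 0.272 = 17655 + 1289 = 18944
Net migration: Band 4 − 590 → 18354
Population now: 0–14=1056, 15–29=9802, 30–44=1918, 45+=18354

9802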